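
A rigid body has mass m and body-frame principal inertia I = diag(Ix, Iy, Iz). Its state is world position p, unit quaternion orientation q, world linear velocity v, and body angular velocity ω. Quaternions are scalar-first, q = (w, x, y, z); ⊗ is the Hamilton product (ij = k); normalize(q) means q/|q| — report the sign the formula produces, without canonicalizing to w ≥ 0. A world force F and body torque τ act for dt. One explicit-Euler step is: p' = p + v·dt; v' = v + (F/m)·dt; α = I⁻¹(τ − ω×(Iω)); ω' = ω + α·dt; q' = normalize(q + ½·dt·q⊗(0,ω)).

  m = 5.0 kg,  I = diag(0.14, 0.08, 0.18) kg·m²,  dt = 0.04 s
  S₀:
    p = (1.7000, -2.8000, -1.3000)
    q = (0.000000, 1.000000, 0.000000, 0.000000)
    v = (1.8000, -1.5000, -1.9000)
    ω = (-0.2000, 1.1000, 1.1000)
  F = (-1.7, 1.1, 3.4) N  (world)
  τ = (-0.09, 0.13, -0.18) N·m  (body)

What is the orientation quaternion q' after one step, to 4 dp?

q⊗(0,ω) = (0.2000000, 0.0000000, -1.1000000, 1.1000000)
q' = normalize(q + ½dt·q⊗(0,ω)) = (0.0040, 0.9995, -0.0220, 0.0220)

q' = (0.0040, 0.9995, -0.0220, 0.0220)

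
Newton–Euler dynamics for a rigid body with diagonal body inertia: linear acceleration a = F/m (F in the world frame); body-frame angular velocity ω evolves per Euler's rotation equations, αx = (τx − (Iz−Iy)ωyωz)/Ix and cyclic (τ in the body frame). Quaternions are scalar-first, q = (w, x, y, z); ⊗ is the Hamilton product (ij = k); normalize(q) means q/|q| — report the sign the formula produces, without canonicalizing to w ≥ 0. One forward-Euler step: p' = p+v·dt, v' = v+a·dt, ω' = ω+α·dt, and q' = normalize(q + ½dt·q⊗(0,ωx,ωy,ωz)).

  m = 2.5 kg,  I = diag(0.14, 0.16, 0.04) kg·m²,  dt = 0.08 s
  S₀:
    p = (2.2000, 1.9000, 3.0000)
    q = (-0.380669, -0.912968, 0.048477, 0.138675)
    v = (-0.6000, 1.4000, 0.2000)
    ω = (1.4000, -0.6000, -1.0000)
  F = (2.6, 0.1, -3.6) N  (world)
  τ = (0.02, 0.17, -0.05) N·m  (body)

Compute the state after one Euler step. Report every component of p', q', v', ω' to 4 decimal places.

p' = (2.1520, 2.0120, 3.0160)
q' = (-0.3220, -0.9304, 0.0288, 0.1726)
v' = (-0.5168, 1.4032, 0.0848)
ω' = (1.4526, -0.4450, -1.0664)

a = (1.0400, 0.0400, -1.4400)
p + v·dt = (2.1520, 2.0120, 3.0160)
new velocity v' = (-0.5168, 1.4032, 0.0848)
angular accel α = (0.6571, 1.9375, -0.8300)
ω' = ω + α·dt = (1.4526, -0.4450, -1.0664)
q⊗(0,ω) = (1.4459164, -0.4982086, -0.4904216, 0.8605820)
q + ½dt·q⊗(0,ω), renormalized = (-0.3220, -0.9304, 0.0288, 0.1726)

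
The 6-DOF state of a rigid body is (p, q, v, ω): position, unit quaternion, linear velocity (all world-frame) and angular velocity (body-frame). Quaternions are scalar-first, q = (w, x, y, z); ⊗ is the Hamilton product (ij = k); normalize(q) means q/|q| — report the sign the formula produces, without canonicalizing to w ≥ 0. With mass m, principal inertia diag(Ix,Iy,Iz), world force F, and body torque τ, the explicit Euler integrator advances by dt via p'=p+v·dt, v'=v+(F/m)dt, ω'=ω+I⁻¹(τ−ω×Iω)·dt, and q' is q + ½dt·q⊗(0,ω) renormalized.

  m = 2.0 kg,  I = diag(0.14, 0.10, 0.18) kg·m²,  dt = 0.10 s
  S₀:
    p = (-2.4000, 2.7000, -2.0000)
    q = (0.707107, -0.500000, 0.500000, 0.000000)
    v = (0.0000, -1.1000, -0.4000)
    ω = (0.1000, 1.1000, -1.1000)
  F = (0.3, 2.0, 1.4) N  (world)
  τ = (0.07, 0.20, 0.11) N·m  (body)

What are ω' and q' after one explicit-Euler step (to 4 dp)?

ω' = (0.2191, 1.2956, -1.0364)
q' = (0.6800, -0.5224, 0.5098, -0.0687)

precession coupling ω×(Iω) = (-0.0968, 0.0044, -0.0044)
angular accel α = (1.1914, 1.9560, 0.6356)
new body rate ω' = (0.2191, 1.2956, -1.0364)
q⊗(0,ω) = (-0.5000000, -0.4792893, 0.2278177, -1.3778177)
q + ½dt·q⊗(0,ω), renormalized = (0.6800, -0.5224, 0.5098, -0.0687)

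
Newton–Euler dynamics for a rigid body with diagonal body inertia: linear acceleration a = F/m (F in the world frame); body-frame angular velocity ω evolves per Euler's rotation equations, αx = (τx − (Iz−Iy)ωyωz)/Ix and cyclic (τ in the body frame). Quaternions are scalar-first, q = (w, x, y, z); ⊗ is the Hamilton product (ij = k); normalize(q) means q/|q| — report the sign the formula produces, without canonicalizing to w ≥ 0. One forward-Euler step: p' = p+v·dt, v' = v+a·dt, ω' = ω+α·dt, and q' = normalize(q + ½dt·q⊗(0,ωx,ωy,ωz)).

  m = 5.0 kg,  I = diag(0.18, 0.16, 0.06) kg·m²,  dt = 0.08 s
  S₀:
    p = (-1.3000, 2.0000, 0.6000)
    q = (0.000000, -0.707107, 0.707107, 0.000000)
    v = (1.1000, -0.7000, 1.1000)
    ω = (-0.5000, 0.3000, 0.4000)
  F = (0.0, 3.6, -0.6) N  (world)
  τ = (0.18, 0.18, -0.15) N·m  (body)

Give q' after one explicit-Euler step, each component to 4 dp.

2q̇ = q⊗(0,ω) = (-0.5656856, 0.2828428, 0.2828428, 0.1414214)
updated quaternion q' = (-0.0226, -0.6955, 0.7181, 0.0057)

q' = (-0.0226, -0.6955, 0.7181, 0.0057)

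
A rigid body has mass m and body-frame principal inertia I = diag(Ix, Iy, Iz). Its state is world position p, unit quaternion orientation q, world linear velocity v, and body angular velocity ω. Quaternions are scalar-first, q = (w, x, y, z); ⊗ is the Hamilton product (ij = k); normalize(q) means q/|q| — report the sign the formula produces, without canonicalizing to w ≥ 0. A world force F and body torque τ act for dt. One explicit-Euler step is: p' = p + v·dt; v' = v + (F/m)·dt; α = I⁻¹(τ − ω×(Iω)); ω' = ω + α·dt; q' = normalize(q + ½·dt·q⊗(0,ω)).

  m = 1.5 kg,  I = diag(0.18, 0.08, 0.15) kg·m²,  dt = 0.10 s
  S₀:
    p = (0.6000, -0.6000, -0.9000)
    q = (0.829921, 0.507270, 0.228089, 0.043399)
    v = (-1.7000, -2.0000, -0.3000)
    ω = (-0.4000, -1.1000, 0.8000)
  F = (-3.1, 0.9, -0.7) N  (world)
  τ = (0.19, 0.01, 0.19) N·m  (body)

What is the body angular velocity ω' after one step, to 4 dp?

ω' = (-0.2602, -1.0755, 0.9560)

gyro term ω×Iω = (-0.0616, -0.0096, -0.0440)
α = I⁻¹(τ − ω×Iω) = (1.3978, 0.2450, 1.5600)
ω + α·dt = (-0.2602, -1.0755, 0.9560)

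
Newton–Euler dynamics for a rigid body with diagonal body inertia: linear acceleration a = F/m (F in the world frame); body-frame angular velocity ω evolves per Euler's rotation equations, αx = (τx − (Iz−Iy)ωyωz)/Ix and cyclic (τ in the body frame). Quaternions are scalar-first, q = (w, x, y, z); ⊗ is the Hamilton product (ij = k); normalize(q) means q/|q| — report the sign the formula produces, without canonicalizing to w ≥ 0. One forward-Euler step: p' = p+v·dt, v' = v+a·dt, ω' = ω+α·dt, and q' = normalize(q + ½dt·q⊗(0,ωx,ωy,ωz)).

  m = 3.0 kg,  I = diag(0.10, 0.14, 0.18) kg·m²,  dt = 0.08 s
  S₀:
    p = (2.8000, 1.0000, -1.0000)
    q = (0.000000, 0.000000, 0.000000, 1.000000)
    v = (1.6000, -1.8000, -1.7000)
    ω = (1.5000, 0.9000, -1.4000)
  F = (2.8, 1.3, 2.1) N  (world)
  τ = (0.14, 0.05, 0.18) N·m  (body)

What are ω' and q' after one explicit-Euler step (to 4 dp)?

ω' = (1.6523, 0.8326, -1.3440)
q' = (0.0558, -0.0359, 0.0598, 0.9960)

α = I⁻¹(τ − ω×Iω) = (1.9040, -0.8429, 0.7000)
ω + α·dt = (1.6523, 0.8326, -1.3440)
Hamilton product q⊗(0,ω) = (1.4000000, -0.9000000, 1.5000000, 0.0000000)
q' = normalize(q + ½dt·q⊗(0,ω)) = (0.0558, -0.0359, 0.0598, 0.9960)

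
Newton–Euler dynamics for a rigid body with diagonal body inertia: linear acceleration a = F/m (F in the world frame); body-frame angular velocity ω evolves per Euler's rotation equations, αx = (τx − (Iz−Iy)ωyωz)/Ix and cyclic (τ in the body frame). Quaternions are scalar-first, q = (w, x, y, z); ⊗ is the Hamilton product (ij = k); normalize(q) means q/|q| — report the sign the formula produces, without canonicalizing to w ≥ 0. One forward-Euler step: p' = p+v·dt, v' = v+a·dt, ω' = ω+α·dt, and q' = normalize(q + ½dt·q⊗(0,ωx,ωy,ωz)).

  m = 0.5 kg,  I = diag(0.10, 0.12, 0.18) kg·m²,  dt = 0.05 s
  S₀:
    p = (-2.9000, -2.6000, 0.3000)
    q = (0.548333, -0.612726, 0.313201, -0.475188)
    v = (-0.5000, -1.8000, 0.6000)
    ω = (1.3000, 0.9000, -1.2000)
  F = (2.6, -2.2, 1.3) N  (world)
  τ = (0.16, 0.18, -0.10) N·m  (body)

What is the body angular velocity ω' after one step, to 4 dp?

ω' = (1.4124, 0.9230, -1.2343)

precession coupling ω×(Iω) = (-0.0648, 0.1248, 0.0234)
angular accel α = (2.2480, 0.4600, -0.6856)
new body rate ω' = (1.4124, 0.9230, -1.2343)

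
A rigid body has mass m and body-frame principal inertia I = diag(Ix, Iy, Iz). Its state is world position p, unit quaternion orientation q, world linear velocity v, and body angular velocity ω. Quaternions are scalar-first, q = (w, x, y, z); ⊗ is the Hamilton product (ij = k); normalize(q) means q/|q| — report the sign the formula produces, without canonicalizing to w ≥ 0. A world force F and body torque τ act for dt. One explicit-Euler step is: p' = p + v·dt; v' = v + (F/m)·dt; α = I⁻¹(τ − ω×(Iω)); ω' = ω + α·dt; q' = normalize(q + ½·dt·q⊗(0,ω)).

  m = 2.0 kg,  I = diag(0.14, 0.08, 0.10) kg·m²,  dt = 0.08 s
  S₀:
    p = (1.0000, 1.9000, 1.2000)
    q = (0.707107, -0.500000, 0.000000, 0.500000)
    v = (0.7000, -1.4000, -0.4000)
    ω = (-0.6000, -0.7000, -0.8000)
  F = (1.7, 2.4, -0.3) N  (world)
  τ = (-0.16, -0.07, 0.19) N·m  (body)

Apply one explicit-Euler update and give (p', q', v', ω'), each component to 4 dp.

p' = (1.0560, 1.7880, 1.1680)
q' = (0.7103, -0.5024, -0.0477, 0.4908)
v' = (0.7680, -1.3040, -0.4120)
ω' = (-0.6978, -0.7892, -0.6278)

gyro term ω×Iω = (0.0112, 0.0192, -0.0252)
α = I⁻¹(τ − ω×Iω) = (-1.2229, -1.1150, 2.1520)
ω + α·dt = (-0.6978, -0.7892, -0.6278)
q⊗(0,ω) = (0.1000000, -0.0742642, -1.1949749, -0.2156856)
q + ½dt·q⊗(0,ω), renormalized = (0.7103, -0.5024, -0.0477, 0.4908)
new position p' = (1.0560, 1.7880, 1.1680)
v + (F/m)dt = (0.7680, -1.3040, -0.4120)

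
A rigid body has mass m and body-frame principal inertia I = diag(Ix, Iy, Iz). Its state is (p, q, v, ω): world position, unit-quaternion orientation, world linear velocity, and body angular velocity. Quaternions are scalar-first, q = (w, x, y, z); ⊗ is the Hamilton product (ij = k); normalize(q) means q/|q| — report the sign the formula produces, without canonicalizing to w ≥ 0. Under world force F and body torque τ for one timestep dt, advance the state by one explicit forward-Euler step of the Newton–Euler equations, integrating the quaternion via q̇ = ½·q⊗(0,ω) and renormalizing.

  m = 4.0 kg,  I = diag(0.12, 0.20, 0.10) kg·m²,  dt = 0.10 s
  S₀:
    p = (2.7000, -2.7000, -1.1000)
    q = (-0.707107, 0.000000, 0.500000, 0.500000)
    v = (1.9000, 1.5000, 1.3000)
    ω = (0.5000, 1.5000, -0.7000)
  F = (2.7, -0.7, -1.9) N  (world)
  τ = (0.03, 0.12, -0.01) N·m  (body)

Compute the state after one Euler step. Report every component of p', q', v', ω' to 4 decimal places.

p' = (2.8900, -2.5500, -0.9700)
q' = (-0.7244, -0.0724, 0.4578, 0.5103)
v' = (1.9675, 1.4825, 1.2525)
ω' = (0.4375, 1.5635, -0.7700)

gyro term ω×Iω = (0.1050, -0.0070, 0.0600)
α = I⁻¹(τ − ω×Iω) = (-0.6250, 0.6350, -0.7000)
ω + α·dt = (0.4375, 1.5635, -0.7700)
2q̇ = q⊗(0,ω) = (-0.4000000, -1.4535535, -0.8106605, 0.2449749)
q + ½dt·q⊗(0,ω), renormalized = (-0.7244, -0.0724, 0.4578, 0.5103)
a = (0.6750, -0.1750, -0.4750)
p + v·dt = (2.8900, -2.5500, -0.9700)
v' = v + a·dt = (1.9675, 1.4825, 1.2525)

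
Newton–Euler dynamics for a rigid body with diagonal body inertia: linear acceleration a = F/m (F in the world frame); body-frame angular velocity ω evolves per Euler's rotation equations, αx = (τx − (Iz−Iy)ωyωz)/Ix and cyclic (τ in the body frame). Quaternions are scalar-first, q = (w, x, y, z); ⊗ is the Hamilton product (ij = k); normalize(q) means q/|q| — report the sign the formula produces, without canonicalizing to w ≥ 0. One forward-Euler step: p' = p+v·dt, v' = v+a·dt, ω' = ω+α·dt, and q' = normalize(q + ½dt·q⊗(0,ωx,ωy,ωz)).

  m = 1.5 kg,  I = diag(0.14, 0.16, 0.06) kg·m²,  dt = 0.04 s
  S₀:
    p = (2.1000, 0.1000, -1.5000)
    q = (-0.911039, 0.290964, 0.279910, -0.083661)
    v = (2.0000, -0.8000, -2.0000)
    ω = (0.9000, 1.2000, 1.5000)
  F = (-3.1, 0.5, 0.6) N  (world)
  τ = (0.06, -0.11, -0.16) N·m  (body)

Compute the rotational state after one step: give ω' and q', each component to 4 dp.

ω×(Iω) gyroscopic = (-0.1800, 0.1080, 0.0216)
(τ − ω×Iω)/I = (1.7143, -1.3625, -3.0267)
ω' = ω + α·dt = (0.9686, 1.1455, 1.3789)
2q̇ = q⊗(0,ω) = (-0.4722681, -0.2996769, -1.6049877, -1.2693207)
q + ½dt·q⊗(0,ω), renormalized = (-0.9197, 0.2847, 0.2476, -0.1089)

ω' = (0.9686, 1.1455, 1.3789)
q' = (-0.9197, 0.2847, 0.2476, -0.1089)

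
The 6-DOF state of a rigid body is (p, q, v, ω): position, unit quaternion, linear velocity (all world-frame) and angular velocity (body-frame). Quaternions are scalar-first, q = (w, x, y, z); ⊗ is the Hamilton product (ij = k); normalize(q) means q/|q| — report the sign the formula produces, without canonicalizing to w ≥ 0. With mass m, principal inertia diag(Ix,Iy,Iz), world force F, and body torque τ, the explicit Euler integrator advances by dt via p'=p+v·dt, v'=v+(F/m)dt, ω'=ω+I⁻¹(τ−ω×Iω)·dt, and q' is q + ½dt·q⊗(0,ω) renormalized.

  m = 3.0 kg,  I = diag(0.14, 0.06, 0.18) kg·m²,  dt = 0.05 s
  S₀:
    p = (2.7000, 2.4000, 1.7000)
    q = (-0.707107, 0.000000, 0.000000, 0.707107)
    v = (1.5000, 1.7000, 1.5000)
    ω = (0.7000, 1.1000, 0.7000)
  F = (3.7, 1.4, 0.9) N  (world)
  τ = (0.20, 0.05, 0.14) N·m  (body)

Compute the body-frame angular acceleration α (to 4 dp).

precession coupling ω×(Iω) = (0.0924, -0.0196, -0.0616)
(τ − ω×Iω)/I = (0.7686, 1.1600, 1.1200)

α = (0.7686, 1.1600, 1.1200)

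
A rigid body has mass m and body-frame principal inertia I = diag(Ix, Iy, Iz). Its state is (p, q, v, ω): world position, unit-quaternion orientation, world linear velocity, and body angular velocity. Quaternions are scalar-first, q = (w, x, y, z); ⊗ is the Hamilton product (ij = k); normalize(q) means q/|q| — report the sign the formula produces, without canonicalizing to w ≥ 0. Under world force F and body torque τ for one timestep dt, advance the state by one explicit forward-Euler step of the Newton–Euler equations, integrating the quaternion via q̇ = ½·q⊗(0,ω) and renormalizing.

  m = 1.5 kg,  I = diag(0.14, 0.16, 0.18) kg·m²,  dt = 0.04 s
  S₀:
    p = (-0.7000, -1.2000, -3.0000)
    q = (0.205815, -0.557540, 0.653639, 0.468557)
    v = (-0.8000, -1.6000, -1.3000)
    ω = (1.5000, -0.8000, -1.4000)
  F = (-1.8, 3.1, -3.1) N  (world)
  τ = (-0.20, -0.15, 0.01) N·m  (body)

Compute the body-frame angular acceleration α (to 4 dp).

precession coupling ω×(Iω) = (0.0224, 0.0840, -0.0240)
α = I⁻¹(τ − ω×Iω) = (-1.5886, -1.4625, 0.1889)

α = (-1.5886, -1.4625, 0.1889)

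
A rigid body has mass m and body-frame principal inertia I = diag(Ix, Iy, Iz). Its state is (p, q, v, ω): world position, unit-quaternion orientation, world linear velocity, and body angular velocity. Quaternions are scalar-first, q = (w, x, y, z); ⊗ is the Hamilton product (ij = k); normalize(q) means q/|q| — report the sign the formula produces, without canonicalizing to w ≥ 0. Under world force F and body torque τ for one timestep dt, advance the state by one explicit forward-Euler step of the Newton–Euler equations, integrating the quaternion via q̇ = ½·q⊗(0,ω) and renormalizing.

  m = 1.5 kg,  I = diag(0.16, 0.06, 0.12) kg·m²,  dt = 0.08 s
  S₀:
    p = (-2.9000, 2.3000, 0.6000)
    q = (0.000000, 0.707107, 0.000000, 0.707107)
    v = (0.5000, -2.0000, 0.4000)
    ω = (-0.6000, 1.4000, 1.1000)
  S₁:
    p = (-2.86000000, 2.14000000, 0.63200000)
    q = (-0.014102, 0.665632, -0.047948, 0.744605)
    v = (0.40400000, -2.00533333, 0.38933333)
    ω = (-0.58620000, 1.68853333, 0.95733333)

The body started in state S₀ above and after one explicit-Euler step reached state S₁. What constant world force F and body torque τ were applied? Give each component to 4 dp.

v₁ − v₀ = (-0.09600000, -0.00533333, -0.01066667)
applied force F = (-1.8000, -0.1000, -0.2000)
rate change Δω = (0.01380000, 0.28853333, -0.14266667)
precession coupling = (0.0924, -0.0264, 0.0840)
I·α + gyro = (0.1200, 0.1900, -0.1300)

F = (-1.8000, -0.1000, -0.2000)
τ = (0.1200, 0.1900, -0.1300)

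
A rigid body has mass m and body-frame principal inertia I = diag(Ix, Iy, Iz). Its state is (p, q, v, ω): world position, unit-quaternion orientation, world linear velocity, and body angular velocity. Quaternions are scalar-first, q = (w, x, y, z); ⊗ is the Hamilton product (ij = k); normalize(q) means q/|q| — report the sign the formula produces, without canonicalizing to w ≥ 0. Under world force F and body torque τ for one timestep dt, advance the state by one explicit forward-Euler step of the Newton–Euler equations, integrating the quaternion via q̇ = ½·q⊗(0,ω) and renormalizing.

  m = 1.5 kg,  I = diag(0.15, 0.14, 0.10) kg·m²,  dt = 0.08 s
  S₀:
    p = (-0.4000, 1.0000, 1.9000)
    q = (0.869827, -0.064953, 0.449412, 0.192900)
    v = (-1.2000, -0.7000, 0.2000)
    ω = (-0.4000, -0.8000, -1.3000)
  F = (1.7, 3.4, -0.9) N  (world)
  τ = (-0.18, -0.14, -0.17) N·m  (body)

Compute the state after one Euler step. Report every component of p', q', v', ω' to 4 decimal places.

p' = (-0.4960, 0.9440, 1.9160)
q' = (0.8914, -0.0959, 0.4143, 0.1566)
v' = (-1.1093, -0.5187, 0.1520)
ω' = (-0.4738, -0.8949, -1.4334)

angular accel α = (-0.9227, -1.1857, -1.6680)
ω + α·dt = (-0.4738, -0.8949, -1.4334)
2q̇ = q⊗(0,ω) = (0.5843184, -0.7778464, -0.8574605, -0.8990479)
q' = normalize(q + ½dt·q⊗(0,ω)) = (0.8914, -0.0959, 0.4143, 0.1566)
a = (1.1333, 2.2667, -0.6000)
p + v·dt = (-0.4960, 0.9440, 1.9160)
v + (F/m)dt = (-1.1093, -0.5187, 0.1520)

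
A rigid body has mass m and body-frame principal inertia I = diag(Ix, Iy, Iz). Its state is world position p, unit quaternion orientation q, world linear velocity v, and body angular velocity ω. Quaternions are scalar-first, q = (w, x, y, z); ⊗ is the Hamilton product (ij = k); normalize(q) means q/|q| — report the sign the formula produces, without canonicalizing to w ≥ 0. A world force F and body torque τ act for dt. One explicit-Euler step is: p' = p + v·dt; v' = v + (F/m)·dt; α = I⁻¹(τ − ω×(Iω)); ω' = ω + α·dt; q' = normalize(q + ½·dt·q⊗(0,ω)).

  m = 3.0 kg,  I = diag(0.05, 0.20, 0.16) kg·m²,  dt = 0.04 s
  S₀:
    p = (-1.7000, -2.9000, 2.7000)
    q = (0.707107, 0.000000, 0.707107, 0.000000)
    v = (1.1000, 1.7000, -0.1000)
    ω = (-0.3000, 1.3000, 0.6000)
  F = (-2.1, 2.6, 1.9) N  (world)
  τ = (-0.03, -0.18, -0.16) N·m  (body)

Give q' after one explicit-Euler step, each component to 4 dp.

q' = (0.6884, 0.0042, 0.7252, 0.0127)

q⊗(0,ω) = (-0.9192391, 0.2121321, 0.9192391, 0.6363963)
updated quaternion q' = (0.6884, 0.0042, 0.7252, 0.0127)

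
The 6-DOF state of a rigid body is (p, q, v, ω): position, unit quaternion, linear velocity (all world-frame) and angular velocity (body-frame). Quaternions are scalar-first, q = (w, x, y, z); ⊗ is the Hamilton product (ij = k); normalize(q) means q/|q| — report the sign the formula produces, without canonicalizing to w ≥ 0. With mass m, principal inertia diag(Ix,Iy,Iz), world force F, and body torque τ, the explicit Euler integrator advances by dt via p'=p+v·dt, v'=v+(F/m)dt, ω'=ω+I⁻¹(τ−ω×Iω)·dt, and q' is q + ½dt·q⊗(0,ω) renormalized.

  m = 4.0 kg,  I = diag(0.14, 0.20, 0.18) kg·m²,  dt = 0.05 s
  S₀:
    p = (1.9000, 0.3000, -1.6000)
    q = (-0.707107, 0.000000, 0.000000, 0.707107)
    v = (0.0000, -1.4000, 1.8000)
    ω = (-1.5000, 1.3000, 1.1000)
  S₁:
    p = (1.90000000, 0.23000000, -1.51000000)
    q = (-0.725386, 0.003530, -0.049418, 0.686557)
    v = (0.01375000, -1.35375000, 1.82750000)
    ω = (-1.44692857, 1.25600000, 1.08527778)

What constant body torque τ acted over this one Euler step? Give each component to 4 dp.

ω₁ − ω₀ = (0.05307143, -0.04400000, -0.01472222)
gyro term ω₀×Iω₀ = (-0.0286, 0.0660, -0.1170)
I·α + gyro = (0.1200, -0.1100, -0.1700)

τ = (0.1200, -0.1100, -0.1700)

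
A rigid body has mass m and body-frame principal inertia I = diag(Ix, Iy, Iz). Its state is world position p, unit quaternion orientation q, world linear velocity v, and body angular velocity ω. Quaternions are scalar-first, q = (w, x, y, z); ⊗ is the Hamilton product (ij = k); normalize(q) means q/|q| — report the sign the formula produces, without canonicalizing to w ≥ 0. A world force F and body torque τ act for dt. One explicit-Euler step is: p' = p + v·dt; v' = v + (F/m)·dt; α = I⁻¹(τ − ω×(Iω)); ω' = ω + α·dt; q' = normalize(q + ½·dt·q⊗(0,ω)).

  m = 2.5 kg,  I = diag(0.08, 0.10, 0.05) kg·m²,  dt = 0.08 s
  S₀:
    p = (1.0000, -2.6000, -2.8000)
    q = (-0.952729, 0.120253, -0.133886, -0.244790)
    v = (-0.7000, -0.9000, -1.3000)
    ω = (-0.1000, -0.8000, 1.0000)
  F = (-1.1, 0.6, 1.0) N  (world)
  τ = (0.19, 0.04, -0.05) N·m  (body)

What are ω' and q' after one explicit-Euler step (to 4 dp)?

ω×(Iω) gyroscopic = (0.0400, -0.0030, 0.0016)
α = I⁻¹(τ − ω×Iω) = (1.8750, 0.4300, -1.0320)
ω + α·dt = (0.0500, -0.7656, 0.9174)
Hamilton product q⊗(0,ω) = (0.1497065, -0.2344451, 0.6664092, -1.0623200)
q + ½dt·q⊗(0,ω), renormalized = (-0.9455, 0.1107, -0.1071, -0.2869)

ω' = (0.0500, -0.7656, 0.9174)
q' = (-0.9455, 0.1107, -0.1071, -0.2869)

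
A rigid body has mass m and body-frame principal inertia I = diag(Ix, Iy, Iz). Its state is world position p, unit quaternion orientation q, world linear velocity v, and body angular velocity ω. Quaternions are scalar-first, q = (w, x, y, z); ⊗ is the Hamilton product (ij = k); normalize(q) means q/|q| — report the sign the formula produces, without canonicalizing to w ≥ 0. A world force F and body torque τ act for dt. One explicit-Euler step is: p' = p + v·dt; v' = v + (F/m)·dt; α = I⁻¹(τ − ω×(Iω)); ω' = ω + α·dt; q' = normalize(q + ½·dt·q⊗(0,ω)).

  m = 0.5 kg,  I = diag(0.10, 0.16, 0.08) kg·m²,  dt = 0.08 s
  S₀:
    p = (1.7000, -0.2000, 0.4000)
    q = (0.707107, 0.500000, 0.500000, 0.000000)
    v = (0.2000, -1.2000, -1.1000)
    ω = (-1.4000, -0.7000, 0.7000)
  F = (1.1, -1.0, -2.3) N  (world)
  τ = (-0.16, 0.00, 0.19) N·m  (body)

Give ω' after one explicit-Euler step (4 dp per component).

α = I⁻¹(τ − ω×Iω) = (-1.9920, 0.1225, 1.6400)
ω' = ω + α·dt = (-1.5594, -0.6902, 0.8312)

ω' = (-1.5594, -0.6902, 0.8312)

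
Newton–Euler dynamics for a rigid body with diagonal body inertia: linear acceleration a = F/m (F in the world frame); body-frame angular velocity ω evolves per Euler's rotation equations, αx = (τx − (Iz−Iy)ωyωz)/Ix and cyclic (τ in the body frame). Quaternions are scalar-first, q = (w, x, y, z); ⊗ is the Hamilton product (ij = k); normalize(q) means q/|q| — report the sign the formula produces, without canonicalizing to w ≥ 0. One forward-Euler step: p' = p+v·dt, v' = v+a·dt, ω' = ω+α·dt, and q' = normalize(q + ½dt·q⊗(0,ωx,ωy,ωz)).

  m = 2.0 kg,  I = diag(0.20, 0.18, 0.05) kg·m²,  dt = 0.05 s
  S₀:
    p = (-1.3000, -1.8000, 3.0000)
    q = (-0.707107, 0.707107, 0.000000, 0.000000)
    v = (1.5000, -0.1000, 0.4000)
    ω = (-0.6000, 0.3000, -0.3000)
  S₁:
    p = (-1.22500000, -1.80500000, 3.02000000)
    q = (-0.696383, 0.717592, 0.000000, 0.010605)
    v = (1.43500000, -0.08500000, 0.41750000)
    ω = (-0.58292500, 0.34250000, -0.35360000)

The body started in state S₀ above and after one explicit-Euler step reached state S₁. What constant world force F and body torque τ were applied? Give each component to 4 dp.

v₁ − v₀ = (-0.06500000, 0.01500000, 0.01750000)
F = m·Δv/dt = (-2.6000, 0.6000, 0.7000)
ω₁ − ω₀ = (0.01707500, 0.04250000, -0.05360000)
applied torque τ = (0.0800, 0.1800, -0.0500)

F = (-2.6000, 0.6000, 0.7000)
τ = (0.0800, 0.1800, -0.0500)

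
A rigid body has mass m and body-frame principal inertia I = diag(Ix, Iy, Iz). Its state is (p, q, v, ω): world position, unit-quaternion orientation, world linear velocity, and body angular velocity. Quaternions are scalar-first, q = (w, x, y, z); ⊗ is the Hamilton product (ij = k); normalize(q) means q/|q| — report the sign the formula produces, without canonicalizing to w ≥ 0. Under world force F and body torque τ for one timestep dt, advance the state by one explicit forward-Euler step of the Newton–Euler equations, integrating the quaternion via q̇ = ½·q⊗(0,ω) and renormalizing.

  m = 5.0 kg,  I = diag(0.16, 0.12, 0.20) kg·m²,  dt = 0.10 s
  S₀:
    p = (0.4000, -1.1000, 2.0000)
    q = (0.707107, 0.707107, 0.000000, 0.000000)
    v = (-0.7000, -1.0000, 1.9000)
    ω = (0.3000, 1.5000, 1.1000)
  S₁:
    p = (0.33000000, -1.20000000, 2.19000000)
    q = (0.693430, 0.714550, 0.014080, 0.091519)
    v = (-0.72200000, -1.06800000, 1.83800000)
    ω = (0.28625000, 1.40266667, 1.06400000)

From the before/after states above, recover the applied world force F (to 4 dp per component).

F = (-1.1000, -3.4000, -3.1000)

Δv = v₁−v₀ = (-0.02200000, -0.06800000, -0.06200000)
applied force F = (-1.1000, -3.4000, -3.1000)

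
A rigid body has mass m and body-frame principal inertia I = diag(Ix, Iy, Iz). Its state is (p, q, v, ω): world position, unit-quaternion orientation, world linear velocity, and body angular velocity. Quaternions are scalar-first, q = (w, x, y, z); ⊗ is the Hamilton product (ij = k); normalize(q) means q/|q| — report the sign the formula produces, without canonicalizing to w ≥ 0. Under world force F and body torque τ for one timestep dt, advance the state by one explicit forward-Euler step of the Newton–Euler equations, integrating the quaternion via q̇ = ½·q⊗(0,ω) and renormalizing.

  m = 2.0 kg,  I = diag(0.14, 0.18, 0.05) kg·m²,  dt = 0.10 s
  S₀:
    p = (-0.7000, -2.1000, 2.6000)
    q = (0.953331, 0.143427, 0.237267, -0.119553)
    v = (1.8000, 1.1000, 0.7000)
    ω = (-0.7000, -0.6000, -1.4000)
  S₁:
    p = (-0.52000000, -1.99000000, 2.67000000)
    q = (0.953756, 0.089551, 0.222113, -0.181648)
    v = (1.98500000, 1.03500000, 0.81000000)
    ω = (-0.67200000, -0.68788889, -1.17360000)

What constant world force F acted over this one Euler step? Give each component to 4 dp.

F = (3.7000, -1.3000, 2.2000)

v₁ − v₀ = (0.18500000, -0.06500000, 0.11000000)
F = m·Δv/dt = (3.7000, -1.3000, 2.2000)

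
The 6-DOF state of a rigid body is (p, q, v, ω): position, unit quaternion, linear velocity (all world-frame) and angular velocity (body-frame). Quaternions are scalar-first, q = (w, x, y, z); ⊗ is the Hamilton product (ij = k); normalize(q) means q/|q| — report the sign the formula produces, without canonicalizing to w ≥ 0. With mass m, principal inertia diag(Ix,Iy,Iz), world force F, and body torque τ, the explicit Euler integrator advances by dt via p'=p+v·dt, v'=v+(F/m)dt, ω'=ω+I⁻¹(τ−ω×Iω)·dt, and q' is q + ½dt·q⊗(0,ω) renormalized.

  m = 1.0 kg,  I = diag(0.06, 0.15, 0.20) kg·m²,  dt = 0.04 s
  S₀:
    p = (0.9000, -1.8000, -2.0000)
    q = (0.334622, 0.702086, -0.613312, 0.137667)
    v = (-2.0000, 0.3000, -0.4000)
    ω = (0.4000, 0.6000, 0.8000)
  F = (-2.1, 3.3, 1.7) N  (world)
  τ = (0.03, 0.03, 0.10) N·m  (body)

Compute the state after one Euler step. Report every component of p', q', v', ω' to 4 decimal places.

p' = (0.8200, -1.7880, -2.0160)
q' = (0.3341, 0.6931, -0.6193, 0.1563)
v' = (-2.0840, 0.4320, -0.3320)
ω' = (0.4040, 0.6199, 0.8157)

(τ − ω×Iω)/I = (0.1000, 0.4987, 0.3920)
ω' = ω + α·dt = (0.4040, 0.6199, 0.8157)
2q̇ = q⊗(0,ω) = (-0.0229808, -0.4394010, -0.3058288, 0.9342740)
q' = normalize(q + ½dt·q⊗(0,ω)) = (0.3341, 0.6931, -0.6193, 0.1563)
a = F/m = (-2.1000, 3.3000, 1.7000)
new position p' = (0.8200, -1.7880, -2.0160)
v + (F/m)dt = (-2.0840, 0.4320, -0.3320)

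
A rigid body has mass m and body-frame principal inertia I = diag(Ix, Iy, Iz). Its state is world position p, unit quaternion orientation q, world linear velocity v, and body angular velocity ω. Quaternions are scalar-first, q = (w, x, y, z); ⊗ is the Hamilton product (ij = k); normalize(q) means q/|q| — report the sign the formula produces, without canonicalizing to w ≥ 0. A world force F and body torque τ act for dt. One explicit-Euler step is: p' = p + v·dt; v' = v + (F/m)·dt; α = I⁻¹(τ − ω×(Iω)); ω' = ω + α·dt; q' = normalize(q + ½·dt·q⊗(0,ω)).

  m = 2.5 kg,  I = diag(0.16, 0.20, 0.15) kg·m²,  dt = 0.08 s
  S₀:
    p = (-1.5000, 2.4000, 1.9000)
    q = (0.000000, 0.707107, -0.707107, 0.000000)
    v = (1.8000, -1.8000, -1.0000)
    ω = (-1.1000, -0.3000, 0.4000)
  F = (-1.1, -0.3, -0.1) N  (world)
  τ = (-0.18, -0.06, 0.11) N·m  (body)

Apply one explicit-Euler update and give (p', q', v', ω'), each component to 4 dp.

new position p' = (-1.3560, 2.2560, 1.8200)
v' = v + a·dt = (1.7648, -1.8096, -1.0032)
precession coupling ω×(Iω) = (0.0060, -0.0044, 0.0132)
angular accel α = (-1.1625, -0.2780, 0.6453)
new body rate ω' = (-1.1930, -0.3222, 0.4516)
Hamilton product q⊗(0,ω) = (0.5656856, -0.2828428, -0.2828428, -0.9899498)
q + ½dt·q⊗(0,ω), renormalized = (0.0226, 0.6950, -0.7176, -0.0396)

p' = (-1.3560, 2.2560, 1.8200)
q' = (0.0226, 0.6950, -0.7176, -0.0396)
v' = (1.7648, -1.8096, -1.0032)
ω' = (-1.1930, -0.3222, 0.4516)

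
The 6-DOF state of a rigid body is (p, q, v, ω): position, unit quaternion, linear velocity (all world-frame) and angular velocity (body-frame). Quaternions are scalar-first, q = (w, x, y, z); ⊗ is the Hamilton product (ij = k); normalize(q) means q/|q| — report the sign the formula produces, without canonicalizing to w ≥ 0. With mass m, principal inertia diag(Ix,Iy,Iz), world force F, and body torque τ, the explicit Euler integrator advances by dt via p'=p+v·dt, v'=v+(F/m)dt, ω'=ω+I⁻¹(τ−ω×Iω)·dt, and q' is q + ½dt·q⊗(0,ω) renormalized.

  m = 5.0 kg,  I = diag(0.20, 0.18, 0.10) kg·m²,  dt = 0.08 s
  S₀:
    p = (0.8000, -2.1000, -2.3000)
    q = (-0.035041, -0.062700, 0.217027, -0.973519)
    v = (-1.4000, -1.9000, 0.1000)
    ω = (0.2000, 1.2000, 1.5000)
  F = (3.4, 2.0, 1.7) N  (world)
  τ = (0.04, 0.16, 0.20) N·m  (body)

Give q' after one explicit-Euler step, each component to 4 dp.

2q̇ = q⊗(0,ω) = (1.2123861, 1.4867551, -0.1427030, -0.1712069)
q' = normalize(q + ½dt·q⊗(0,ω)) = (0.0134, -0.0032, 0.2107, -0.9775)

q' = (0.0134, -0.0032, 0.2107, -0.9775)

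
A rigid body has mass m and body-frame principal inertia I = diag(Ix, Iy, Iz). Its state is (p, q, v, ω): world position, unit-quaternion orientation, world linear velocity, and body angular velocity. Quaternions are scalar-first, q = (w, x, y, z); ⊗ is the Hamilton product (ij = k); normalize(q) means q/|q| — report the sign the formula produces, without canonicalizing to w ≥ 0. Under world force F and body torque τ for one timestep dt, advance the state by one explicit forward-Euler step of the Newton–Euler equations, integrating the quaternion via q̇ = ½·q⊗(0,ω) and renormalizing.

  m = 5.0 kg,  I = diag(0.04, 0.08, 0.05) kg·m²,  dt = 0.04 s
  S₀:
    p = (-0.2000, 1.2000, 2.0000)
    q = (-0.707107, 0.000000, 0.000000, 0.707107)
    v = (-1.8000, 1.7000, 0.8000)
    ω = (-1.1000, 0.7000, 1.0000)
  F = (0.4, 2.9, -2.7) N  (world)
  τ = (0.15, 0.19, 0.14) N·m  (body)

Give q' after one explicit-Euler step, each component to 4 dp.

q' = (-0.7209, 0.0057, -0.0254, 0.6926)

2q̇ = q⊗(0,ω) = (-0.7071070, 0.2828428, -1.2727926, -0.7071070)
q + ½dt·q⊗(0,ω), renormalized = (-0.7209, 0.0057, -0.0254, 0.6926)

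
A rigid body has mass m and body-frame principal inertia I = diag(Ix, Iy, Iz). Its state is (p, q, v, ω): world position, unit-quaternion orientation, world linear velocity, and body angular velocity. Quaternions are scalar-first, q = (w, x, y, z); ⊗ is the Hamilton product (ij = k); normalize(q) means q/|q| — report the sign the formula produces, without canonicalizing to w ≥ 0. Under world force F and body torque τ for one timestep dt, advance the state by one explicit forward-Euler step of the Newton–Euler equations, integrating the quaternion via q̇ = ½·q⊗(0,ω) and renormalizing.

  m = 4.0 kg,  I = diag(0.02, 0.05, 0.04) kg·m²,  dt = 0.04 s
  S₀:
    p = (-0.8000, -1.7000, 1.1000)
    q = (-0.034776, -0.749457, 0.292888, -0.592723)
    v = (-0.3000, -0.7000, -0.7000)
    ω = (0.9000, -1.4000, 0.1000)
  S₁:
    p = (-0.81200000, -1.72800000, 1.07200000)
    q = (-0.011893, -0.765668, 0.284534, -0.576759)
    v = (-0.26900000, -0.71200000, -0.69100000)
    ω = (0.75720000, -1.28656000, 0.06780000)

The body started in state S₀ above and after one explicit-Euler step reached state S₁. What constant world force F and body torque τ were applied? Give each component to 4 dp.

v₁ − v₀ = (0.03100000, -0.01200000, 0.00900000)
applied force F = (3.1000, -1.2000, 0.9000)
ω₁ − ω₀ = (-0.14280000, 0.11344000, -0.03220000)
gyro term ω₀×Iω₀ = (0.0014, -0.0018, -0.0378)
τ = I·(Δω/dt) + ω₀×(Iω₀) = (-0.0700, 0.1400, -0.0700)

F = (3.1000, -1.2000, 0.9000)
τ = (-0.0700, 0.1400, -0.0700)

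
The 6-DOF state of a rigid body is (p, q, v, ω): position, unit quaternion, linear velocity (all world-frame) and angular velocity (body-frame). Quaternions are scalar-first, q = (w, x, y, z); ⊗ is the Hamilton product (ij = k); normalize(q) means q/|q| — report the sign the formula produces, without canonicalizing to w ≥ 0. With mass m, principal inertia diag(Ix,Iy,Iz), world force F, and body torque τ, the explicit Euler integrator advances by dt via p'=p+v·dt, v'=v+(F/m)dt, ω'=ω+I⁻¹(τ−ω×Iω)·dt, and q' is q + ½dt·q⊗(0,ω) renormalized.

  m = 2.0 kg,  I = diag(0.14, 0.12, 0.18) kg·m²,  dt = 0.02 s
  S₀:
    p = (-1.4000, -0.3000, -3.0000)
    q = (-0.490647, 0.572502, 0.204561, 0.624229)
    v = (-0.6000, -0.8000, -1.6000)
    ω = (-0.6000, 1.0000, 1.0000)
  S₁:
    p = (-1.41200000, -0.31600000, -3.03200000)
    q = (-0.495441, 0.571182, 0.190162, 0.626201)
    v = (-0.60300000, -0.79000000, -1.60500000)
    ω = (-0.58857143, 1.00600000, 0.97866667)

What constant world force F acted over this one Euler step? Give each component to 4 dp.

Δv = v₁−v₀ = (-0.00300000, 0.01000000, -0.00500000)
m·(v₁−v₀)/dt = (-0.3000, 1.0000, -0.5000)

F = (-0.3000, 1.0000, -0.5000)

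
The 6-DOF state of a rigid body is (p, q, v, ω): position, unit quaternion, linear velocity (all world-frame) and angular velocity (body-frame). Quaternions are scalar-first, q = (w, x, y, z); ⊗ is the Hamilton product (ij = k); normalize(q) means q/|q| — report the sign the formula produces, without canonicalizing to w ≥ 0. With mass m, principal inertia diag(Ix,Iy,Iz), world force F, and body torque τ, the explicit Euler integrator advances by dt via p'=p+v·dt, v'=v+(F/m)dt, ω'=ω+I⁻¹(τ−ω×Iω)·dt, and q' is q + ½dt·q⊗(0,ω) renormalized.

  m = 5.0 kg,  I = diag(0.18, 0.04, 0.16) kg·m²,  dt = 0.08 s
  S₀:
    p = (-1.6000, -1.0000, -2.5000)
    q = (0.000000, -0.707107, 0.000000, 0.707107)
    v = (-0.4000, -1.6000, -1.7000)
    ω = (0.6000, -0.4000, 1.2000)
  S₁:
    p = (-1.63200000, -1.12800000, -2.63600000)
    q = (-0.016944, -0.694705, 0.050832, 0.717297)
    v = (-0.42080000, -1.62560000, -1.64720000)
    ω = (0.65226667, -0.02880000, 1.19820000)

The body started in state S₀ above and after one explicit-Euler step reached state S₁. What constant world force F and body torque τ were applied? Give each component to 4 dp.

ω₁ − ω₀ = (0.05226667, 0.37120000, -0.00180000)
precession coupling = (-0.0576, 0.0144, 0.0336)
I·α + gyro = (0.0600, 0.2000, 0.0300)
Δv = v₁−v₀ = (-0.02080000, -0.02560000, 0.05280000)
m·(v₁−v₀)/dt = (-1.3000, -1.6000, 3.3000)

F = (-1.3000, -1.6000, 3.3000)
τ = (0.0600, 0.2000, 0.0300)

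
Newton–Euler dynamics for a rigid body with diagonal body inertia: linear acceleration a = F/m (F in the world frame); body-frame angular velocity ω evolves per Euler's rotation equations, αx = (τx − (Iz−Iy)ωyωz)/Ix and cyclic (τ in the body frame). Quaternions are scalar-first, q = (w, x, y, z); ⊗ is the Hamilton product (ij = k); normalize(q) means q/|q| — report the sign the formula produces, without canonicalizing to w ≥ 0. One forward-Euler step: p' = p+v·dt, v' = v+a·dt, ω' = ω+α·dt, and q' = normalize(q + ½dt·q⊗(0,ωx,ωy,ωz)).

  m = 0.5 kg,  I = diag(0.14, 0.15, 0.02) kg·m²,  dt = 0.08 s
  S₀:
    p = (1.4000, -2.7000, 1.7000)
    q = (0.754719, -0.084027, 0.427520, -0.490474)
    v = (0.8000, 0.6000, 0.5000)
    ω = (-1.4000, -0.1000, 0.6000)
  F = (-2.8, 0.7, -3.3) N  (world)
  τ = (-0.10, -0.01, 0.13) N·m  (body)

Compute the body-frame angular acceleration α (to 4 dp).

gyro term ω×Iω = (0.0078, -0.1008, 0.0014)
α = I⁻¹(τ − ω×Iω) = (-0.7700, 0.6053, 6.4300)

α = (-0.7700, 0.6053, 6.4300)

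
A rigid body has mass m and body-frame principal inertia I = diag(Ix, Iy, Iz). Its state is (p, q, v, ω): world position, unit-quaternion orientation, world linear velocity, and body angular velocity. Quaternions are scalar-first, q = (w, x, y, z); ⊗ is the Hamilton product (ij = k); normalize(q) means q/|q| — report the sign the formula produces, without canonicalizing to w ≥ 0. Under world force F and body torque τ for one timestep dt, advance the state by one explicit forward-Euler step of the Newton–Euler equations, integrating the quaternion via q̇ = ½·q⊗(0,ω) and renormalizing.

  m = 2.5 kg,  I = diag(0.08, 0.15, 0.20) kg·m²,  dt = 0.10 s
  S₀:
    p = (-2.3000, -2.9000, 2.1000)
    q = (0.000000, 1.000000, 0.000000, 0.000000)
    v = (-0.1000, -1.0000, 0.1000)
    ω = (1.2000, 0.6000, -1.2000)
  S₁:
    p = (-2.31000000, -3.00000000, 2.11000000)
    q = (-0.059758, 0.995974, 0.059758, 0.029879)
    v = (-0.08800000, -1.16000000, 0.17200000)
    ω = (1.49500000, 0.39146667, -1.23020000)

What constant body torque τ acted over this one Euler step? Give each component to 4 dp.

Δω = ω₁−ω₀ = (0.29500000, -0.20853333, -0.03020000)
τ = I·(Δω/dt) + ω₀×(Iω₀) = (0.2000, -0.1400, -0.0100)

τ = (0.2000, -0.1400, -0.0100)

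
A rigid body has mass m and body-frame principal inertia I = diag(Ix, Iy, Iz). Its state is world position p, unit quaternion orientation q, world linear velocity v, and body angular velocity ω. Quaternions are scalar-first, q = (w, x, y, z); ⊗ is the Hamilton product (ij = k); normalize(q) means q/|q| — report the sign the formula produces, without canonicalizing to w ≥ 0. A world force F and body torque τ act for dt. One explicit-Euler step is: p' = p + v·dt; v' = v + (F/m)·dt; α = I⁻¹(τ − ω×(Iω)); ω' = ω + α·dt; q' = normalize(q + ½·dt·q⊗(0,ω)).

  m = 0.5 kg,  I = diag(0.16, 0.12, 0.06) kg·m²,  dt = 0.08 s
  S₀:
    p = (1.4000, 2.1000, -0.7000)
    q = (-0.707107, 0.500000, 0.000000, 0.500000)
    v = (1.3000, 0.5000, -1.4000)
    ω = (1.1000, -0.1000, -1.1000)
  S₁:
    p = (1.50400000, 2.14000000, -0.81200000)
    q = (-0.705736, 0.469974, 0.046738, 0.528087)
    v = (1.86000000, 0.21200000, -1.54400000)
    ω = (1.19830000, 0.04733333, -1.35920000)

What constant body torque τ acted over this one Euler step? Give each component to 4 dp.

ω₁ − ω₀ = (0.09830000, 0.14733333, -0.25920000)
I·α + gyro = (0.1900, 0.1000, -0.1900)

τ = (0.1900, 0.1000, -0.1900)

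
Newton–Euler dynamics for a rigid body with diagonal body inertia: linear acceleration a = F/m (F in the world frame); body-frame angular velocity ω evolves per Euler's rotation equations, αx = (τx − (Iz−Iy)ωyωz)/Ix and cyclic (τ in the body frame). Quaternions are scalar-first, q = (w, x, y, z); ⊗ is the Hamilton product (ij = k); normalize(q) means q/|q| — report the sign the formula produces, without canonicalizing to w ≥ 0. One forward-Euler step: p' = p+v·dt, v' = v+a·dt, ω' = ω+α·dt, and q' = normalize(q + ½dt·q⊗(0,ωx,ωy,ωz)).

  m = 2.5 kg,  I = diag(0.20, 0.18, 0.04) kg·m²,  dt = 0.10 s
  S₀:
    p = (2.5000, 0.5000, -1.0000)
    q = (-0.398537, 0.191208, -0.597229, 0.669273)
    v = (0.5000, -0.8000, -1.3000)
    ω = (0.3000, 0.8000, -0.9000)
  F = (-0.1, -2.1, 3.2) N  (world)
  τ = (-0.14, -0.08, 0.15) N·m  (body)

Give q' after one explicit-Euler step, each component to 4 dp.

q⊗(0,ω) = (1.0227665, -0.1174734, 0.0540395, 0.6908184)
q + ½dt·q⊗(0,ω), renormalized = (-0.3467, 0.1850, -0.5934, 0.7025)

q' = (-0.3467, 0.1850, -0.5934, 0.7025)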